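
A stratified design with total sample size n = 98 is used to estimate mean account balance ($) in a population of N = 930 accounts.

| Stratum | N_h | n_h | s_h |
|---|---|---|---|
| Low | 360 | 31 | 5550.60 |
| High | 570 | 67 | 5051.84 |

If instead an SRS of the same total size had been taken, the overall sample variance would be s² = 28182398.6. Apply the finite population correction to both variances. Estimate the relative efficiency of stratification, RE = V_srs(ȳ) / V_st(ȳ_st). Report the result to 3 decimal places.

RE ≈ 0.981

V̂(ȳ_st) = Σ W_h² (1 − n_h/N_h) s_h²/n_h, with W_h = N_h/N and N = 930:
  stratum Low: (360/930)²·(1 − 31/360)·5550.60²/31 = 136098
  stratum High: (570/930)²·(1 − 67/570)·5051.84²/67 = 126270
V_st = 262368
V_srs = (1 − 98/930)·28182398.6/98 = 257272
Relative efficiency = V_srs / V_st = 257272/262368 = 0.9806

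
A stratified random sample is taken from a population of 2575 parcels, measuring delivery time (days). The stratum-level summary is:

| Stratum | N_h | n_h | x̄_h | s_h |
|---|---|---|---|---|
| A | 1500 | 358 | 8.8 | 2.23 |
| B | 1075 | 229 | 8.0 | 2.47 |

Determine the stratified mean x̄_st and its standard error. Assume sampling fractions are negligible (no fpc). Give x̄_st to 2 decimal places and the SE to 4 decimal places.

x̄_st ≈ 8.47, SE ≈ 0.0967

x̄_st = Σ W_h x̄_h = (1500·8.8 + 1075·8.0)/2575 = 8.46602
V̂(x̄_st) = Σ W_h² s_h²/n_h, with W_h = N_h/N and N = 2575:
  stratum A: (1500/2575)²·2.23²/358 = 0.00471362
  stratum B: (1075/2575)²·2.47²/229 = 0.00464324
V̂(x̄_st) = 0.00935686
SE(x̄_st) = √0.00935686 = 0.0967309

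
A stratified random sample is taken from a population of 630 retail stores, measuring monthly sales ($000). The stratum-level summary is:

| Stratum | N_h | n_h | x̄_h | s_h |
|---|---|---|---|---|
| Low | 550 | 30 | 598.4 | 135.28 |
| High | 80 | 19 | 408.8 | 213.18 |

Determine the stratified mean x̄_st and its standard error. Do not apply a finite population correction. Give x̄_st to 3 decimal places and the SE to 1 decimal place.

x̄_st ≈ 574.324, SE ≈ 22.4

x̄_st = Σ W_h x̄_h = (550·598.4 + 80·408.8)/630 = 574.32381
V̂(x̄_st) = Σ W_h² s_h²/n_h, with W_h = N_h/N and N = 630:
  stratum Low: (550/630)²·135.28²/30 = 464.933
  stratum High: (80/630)²·213.18²/19 = 38.569
V̂(x̄_st) = 503.502
SE(x̄_st) = √503.502 = 22.4388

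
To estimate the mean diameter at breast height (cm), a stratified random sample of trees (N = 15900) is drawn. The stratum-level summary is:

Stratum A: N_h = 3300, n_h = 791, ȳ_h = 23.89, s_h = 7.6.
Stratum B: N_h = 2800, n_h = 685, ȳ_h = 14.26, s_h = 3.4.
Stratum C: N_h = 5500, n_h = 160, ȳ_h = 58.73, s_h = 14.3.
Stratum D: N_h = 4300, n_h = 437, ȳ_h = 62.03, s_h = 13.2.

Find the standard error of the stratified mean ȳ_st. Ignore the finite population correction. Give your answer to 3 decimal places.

V̂(ȳ_st) = Σ W_h² s_h²/n_h, with W_h = N_h/N and N = 15900:
  stratum A: (3300/15900)²·7.6²/791 = 0.00314546
  stratum B: (2800/15900)²·3.4²/685 = 0.000523346
  stratum C: (5500/15900)²·14.3²/160 = 0.152927
  stratum D: (4300/15900)²·13.2²/437 = 0.0291614
V̂(ȳ_st) = 0.185757
SE(ȳ_st) = √0.185757 = 0.430995

SE(ȳ_st) ≈ 0.431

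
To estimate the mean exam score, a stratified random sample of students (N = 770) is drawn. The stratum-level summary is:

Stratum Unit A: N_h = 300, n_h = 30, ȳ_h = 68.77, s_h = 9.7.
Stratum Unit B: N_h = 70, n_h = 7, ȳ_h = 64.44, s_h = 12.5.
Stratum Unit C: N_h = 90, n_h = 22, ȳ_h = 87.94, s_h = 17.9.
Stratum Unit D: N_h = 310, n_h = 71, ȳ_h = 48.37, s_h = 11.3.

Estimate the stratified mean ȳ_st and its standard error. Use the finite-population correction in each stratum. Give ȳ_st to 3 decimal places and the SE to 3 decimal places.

ȳ_st = Σ W_h ȳ_h = (300·68.77 + 70·64.44 + 90·87.94 + 310·48.37)/770 = 62.40403
V̂(ȳ_st) = Σ W_h² (1 − n_h/N_h) s_h²/n_h, with W_h = N_h/N and N = 770:
  stratum Unit A: (300/770)²·(1 − 30/300)·9.7²/30 = 0.428475
  stratum Unit B: (70/770)²·(1 − 7/70)·12.5²/7 = 0.166027
  stratum Unit C: (90/770)²·(1 − 22/90)·17.9²/22 = 0.150333
  stratum Unit D: (310/770)²·(1 − 71/310)·11.3²/71 = 0.224738
V̂(ȳ_st) = 0.969573
SE(ȳ_st) = √0.969573 = 0.984669

ȳ_st ≈ 62.404, SE ≈ 0.985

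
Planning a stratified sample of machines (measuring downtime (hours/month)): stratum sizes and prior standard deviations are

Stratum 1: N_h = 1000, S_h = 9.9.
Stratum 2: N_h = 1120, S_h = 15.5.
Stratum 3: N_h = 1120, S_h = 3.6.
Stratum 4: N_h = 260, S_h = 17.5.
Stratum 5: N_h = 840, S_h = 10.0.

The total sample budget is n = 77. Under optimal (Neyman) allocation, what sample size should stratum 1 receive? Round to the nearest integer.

17

Neyman allocation: n_h = n · N_h S_h / Σ N_i S_i, with n = 77.
  stratum 1: N_h·S_h = 1000·9.9 = 9900.00
  stratum 2: N_h·S_h = 1120·15.5 = 17360.00
  stratum 3: N_h·S_h = 1120·3.6 = 4032.00
  stratum 4: N_h·S_h = 260·17.5 = 4550.00
  stratum 5: N_h·S_h = 840·10.0 = 8400.00
Σ N_h S_h = 44242.00
n for stratum 1 = 77·9900.00/44242.00 = 17.230 → 17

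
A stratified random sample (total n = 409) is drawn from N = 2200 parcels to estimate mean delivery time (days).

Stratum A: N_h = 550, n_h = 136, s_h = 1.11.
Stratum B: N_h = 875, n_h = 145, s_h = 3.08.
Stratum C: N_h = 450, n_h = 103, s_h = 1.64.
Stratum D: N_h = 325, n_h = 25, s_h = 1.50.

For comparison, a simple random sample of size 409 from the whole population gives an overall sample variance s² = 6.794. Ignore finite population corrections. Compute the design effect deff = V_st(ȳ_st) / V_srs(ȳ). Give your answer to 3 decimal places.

deff ≈ 0.841

V̂(ȳ_st) = Σ W_h² s_h²/n_h, with W_h = N_h/N and N = 2200:
  stratum A: (550/2200)²·1.11²/136 = 0.000566222
  stratum B: (875/2200)²·3.08²/145 = 0.0103491
  stratum C: (450/2200)²·1.64²/103 = 0.00109252
  stratum D: (325/2200)²·1.50²/25 = 0.0019641
V_st = 0.013972
V_srs = s²/n = 6.794/409 = 0.0166112
deff = V_st / V_srs = 0.013972/0.0166112 = 0.8411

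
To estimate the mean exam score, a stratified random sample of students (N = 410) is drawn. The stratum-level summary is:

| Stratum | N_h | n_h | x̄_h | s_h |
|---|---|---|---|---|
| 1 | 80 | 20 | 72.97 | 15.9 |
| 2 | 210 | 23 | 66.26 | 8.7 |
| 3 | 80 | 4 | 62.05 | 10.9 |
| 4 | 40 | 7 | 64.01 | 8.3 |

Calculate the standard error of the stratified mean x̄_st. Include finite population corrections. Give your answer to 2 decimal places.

SE(x̄_st) ≈ 1.51

V̂(x̄_st) = Σ W_h² (1 − n_h/N_h) s_h²/n_h, with W_h = N_h/N and N = 410:
  stratum 1: (80/410)²·(1 − 20/80)·15.9²/20 = 0.360942
  stratum 2: (210/410)²·(1 − 23/210)·8.7²/23 = 0.768783
  stratum 3: (80/410)²·(1 − 4/80)·10.9²/4 = 1.07431
  stratum 4: (40/410)²·(1 − 7/40)·8.3²/7 = 0.0772795
V̂(x̄_st) = 2.28131
SE(x̄_st) = √2.28131 = 1.5104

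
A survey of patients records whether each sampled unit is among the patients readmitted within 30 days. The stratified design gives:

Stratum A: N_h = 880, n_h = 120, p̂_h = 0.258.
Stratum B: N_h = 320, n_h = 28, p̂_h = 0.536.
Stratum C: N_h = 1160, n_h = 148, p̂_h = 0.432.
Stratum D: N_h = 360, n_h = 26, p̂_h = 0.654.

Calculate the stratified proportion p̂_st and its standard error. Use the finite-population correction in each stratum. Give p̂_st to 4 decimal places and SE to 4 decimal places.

p̂_st ≈ 0.4173, SE ≈ 0.0260

N = 2720; stratum weights W_h = N_h/N.
p̂_st = Σ W_h p̂_h = (880·0.258 + 320·0.536 + 1160·0.432 + 360·0.654)/2720 = 0.41732
V̂(p̂_st) = Σ W_h² (1 − n_h/N_h) p̂_h(1−p̂_h)/(n_h−1):
  stratum A: (880/2720)²·(1 − 120/880)·0.258·0.742/119 = 0.000145424
  stratum B: (320/2720)²·(1 − 28/320)·0.536·0.464/27 = 0.000116336
  stratum C: (1160/2720)²·(1 − 148/1160)·0.432·0.568/147 = 0.000264859
  stratum D: (360/2720)²·(1 − 26/360)·0.654·0.346/25 = 0.000147104
V̂(p̂_st) = 0.000673723; SE = √V̂ = 0.0259562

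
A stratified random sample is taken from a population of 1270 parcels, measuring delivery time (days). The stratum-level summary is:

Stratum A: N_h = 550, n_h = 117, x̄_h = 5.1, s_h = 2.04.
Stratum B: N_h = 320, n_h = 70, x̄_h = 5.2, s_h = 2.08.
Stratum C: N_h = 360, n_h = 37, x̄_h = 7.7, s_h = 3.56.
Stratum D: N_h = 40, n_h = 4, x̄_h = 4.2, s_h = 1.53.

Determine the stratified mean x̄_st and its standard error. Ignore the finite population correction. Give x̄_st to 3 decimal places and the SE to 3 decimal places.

x̄_st = Σ W_h x̄_h = (550·5.1 + 320·5.2 + 360·7.7 + 40·4.2)/1270 = 5.83386
V̂(x̄_st) = Σ W_h² s_h²/n_h, with W_h = N_h/N and N = 1270:
  stratum A: (550/1270)²·2.04²/117 = 0.00667102
  stratum B: (320/1270)²·2.08²/70 = 0.00392393
  stratum C: (360/1270)²·3.56²/37 = 0.027523
  stratum D: (40/1270)²·1.53²/4 = 0.000580544
V̂(x̄_st) = 0.0386985
SE(x̄_st) = √0.0386985 = 0.196719

x̄_st ≈ 5.834, SE ≈ 0.197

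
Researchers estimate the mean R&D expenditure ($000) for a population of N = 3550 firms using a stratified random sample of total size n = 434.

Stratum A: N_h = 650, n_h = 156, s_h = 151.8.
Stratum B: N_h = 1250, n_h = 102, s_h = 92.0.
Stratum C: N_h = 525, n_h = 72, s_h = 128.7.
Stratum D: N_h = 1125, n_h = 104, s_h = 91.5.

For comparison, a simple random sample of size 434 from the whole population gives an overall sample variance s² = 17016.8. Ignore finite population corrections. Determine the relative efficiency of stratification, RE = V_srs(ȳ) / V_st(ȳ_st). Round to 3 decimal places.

RE ≈ 1.383

V̂(ȳ_st) = Σ W_h² s_h²/n_h, with W_h = N_h/N and N = 3550:
  stratum A: (650/3550)²·151.8²/156 = 4.95209
  stratum B: (1250/3550)²·92.0²/102 = 10.2882
  stratum C: (525/3550)²·128.7²/72 = 5.03137
  stratum D: (1125/3550)²·91.5²/104 = 8.08457
V_st = 28.3562
V_srs = s²/n = 17016.8/434 = 39.2092
Relative efficiency = V_srs / V_st = 39.2092/28.3562 = 1.3827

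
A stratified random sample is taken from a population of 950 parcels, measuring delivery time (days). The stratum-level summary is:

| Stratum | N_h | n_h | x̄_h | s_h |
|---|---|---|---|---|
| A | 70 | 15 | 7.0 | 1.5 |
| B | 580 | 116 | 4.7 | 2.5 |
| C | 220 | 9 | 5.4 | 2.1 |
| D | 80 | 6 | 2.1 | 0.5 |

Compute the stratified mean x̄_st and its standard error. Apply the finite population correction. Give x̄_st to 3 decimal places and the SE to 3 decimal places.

x̄_st ≈ 4.813, SE ≈ 0.205

x̄_st = Σ W_h x̄_h = (70·7.0 + 580·4.7 + 220·5.4 + 80·2.1)/950 = 4.81263
V̂(x̄_st) = Σ W_h² (1 − n_h/N_h) s_h²/n_h, with W_h = N_h/N and N = 950:
  stratum A: (70/950)²·(1 − 15/70)·1.5²/15 = 0.000639889
  stratum B: (580/950)²·(1 − 116/580)·2.5²/116 = 0.0160665
  stratum C: (220/950)²·(1 − 9/220)·2.1²/9 = 0.0252031
  stratum D: (80/950)²·(1 − 6/80)·0.5²/6 = 0.000273315
V̂(x̄_st) = 0.0421828
SE(x̄_st) = √0.0421828 = 0.205384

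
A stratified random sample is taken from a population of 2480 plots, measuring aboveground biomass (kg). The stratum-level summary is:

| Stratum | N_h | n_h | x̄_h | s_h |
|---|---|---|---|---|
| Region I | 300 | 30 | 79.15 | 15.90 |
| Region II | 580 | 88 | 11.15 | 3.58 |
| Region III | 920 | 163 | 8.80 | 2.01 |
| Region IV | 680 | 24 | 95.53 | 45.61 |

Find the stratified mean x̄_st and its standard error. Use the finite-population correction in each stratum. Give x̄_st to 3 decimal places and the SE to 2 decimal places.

x̄_st ≈ 41.640, SE ≈ 2.53

x̄_st = Σ W_h x̄_h = (300·79.15 + 580·11.15 + 920·8.80 + 680·95.53)/2480 = 41.64048
V̂(x̄_st) = Σ W_h² (1 − n_h/N_h) s_h²/n_h, with W_h = N_h/N and N = 2480:
  stratum Region I: (300/2480)²·(1 − 30/300)·15.90²/30 = 0.110983
  stratum Region II: (580/2480)²·(1 − 88/580)·3.58²/88 = 0.0067573
  stratum Region III: (920/2480)²·(1 − 163/920)·2.01²/163 = 0.00280663
  stratum Region IV: (680/2480)²·(1 − 24/680)·45.61²/24 = 6.28664
V̂(x̄_st) = 6.40718
SE(x̄_st) = √6.40718 = 2.53124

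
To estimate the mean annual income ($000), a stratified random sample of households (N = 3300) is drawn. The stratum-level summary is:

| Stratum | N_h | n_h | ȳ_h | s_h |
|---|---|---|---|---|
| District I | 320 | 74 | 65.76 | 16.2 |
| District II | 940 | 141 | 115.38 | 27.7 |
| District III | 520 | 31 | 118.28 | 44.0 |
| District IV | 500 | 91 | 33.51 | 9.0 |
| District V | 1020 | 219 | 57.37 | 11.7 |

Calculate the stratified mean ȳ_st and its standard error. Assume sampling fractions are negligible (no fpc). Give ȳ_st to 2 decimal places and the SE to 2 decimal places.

ȳ_st = Σ W_h ȳ_h = (320·65.76 + 940·115.38 + 520·118.28 + 500·33.51 + 1020·57.37)/3300 = 80.69042
V̂(ȳ_st) = Σ W_h² s_h²/n_h, with W_h = N_h/N and N = 3300:
  stratum District I: (320/3300)²·16.2²/74 = 0.033348
  stratum District II: (940/3300)²·27.7²/141 = 0.441538
  stratum District III: (520/3300)²·44.0²/31 = 1.55068
  stratum District IV: (500/3300)²·9.0²/91 = 0.0204341
  stratum District V: (1020/3300)²·11.7²/219 = 0.0597173
V̂(ȳ_st) = 2.10572
SE(ȳ_st) = √2.10572 = 1.45111

ȳ_st ≈ 80.69, SE ≈ 1.45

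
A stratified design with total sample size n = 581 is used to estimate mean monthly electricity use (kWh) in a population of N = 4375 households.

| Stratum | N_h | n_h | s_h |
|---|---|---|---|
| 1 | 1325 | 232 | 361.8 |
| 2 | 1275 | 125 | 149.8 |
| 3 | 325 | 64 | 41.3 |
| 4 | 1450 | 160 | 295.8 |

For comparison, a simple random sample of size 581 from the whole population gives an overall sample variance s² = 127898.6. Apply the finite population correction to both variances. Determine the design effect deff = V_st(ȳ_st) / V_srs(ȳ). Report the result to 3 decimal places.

V̂(ȳ_st) = Σ W_h² (1 − n_h/N_h) s_h²/n_h, with W_h = N_h/N and N = 4375:
  stratum 1: (1325/4375)²·(1 − 232/1325)·361.8²/232 = 42.6903
  stratum 2: (1275/4375)²·(1 − 125/1275)·149.8²/125 = 13.752
  stratum 3: (325/4375)²·(1 − 64/325)·41.3²/64 = 0.11811
  stratum 4: (1450/4375)²·(1 − 160/1450)·295.8²/160 = 53.4414
V_st = 110.002
V_srs = (1 − 581/4375)·127898.6/581 = 190.901
deff = V_st / V_srs = 110.002/190.901 = 0.5762

deff ≈ 0.576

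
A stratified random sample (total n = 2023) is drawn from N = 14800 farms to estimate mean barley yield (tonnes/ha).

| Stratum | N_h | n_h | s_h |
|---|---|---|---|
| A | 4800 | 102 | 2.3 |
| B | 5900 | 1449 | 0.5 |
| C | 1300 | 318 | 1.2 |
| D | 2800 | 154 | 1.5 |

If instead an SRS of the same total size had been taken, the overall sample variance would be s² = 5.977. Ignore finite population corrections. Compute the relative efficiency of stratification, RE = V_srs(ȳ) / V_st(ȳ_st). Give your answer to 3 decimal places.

V̂(ȳ_st) = Σ W_h² s_h²/n_h, with W_h = N_h/N and N = 14800:
  stratum A: (4800/14800)²·2.3²/102 = 0.00545525
  stratum B: (5900/14800)²·0.5²/1449 = 2.7419e-05
  stratum C: (1300/14800)²·1.2²/318 = 3.4938e-05
  stratum D: (2800/14800)²·1.5²/154 = 0.000522943
V_st = 0.00604055
V_srs = s²/n = 5.977/2023 = 0.00295452
Relative efficiency = V_srs / V_st = 0.00295452/0.00604055 = 0.4891

RE ≈ 0.489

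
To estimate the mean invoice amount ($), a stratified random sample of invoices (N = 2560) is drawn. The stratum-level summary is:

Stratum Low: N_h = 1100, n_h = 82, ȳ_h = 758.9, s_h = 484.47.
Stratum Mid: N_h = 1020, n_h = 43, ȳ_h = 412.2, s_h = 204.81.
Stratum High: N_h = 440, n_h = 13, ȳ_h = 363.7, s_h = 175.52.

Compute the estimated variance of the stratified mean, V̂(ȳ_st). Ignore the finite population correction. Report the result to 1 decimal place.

V̂(ȳ_st) = Σ W_h² s_h²/n_h, with W_h = N_h/N and N = 2560:
  stratum Low: (1100/2560)²·484.47²/82 = 528.476
  stratum Mid: (1020/2560)²·204.81²/43 = 154.865
  stratum High: (440/2560)²·175.52²/13 = 70.006
V̂(ȳ_st) = 753.347

V̂(ȳ_st) ≈ 753.3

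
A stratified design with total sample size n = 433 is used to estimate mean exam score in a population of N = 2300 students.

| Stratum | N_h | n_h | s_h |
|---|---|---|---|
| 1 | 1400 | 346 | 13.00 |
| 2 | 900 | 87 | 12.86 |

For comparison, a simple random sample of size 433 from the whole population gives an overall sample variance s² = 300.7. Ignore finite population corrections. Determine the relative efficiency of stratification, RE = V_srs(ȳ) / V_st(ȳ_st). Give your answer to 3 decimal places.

RE ≈ 1.471

V̂(ȳ_st) = Σ W_h² s_h²/n_h, with W_h = N_h/N and N = 2300:
  stratum 1: (1400/2300)²·13.00²/346 = 0.180972
  stratum 2: (900/2300)²·12.86²/87 = 0.291066
V_st = 0.472038
V_srs = s²/n = 300.7/433 = 0.694457
Relative efficiency = V_srs / V_st = 0.694457/0.472038 = 1.4712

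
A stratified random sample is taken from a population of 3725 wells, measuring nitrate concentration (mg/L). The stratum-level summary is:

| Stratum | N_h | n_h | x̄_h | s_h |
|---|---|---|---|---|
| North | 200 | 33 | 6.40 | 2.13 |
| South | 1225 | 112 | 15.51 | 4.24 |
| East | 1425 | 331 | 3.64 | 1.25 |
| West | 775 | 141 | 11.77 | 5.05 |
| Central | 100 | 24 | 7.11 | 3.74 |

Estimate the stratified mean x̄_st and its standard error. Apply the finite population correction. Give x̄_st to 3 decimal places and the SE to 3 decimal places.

x̄_st = Σ W_h x̄_h = (200·6.40 + 1225·15.51 + 1425·3.64 + 775·11.77 + 100·7.11)/3725 = 9.47638
V̂(x̄_st) = Σ W_h² (1 − n_h/N_h) s_h²/n_h, with W_h = N_h/N and N = 3725:
  stratum North: (200/3725)²·(1 − 33/200)·2.13²/33 = 0.000330932
  stratum South: (1225/3725)²·(1 − 112/1225)·4.24²/112 = 0.0157722
  stratum East: (1425/3725)²·(1 − 331/1425)·1.25²/331 = 0.000530361
  stratum West: (775/3725)²·(1 − 141/775)·5.05²/141 = 0.00640475
  stratum Central: (100/3725)²·(1 − 24/100)·3.74²/24 = 0.000319222
V̂(x̄_st) = 0.0233575
SE(x̄_st) = √0.0233575 = 0.152832

x̄_st ≈ 9.476, SE ≈ 0.153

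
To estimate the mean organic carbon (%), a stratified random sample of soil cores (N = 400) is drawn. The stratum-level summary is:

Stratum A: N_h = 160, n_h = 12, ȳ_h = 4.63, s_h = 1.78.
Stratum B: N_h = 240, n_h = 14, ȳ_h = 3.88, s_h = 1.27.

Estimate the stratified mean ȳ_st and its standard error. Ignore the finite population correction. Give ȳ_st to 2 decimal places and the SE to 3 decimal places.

ȳ_st ≈ 4.18, SE ≈ 0.289

ȳ_st = Σ W_h ȳ_h = (160·4.63 + 240·3.88)/400 = 4.18000
V̂(ȳ_st) = Σ W_h² s_h²/n_h, with W_h = N_h/N and N = 400:
  stratum A: (160/400)²·1.78²/12 = 0.0422453
  stratum B: (240/400)²·1.27²/14 = 0.0414746
V̂(ȳ_st) = 0.0837199
SE(ȳ_st) = √0.0837199 = 0.289344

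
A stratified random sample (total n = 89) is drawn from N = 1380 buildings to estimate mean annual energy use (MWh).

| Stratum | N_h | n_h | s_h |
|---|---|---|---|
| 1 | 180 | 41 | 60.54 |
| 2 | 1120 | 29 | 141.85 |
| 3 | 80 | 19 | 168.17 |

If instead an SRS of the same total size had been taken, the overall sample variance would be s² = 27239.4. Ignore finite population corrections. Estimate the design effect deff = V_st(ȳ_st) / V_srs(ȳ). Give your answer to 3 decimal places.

deff ≈ 1.515

V̂(ȳ_st) = Σ W_h² s_h²/n_h, with W_h = N_h/N and N = 1380:
  stratum 1: (180/1380)²·60.54²/41 = 1.52086
  stratum 2: (1120/1380)²·141.85²/29 = 457.024
  stratum 3: (80/1380)²·168.17²/19 = 5.00225
V_st = 463.547
V_srs = s²/n = 27239.4/89 = 306.061
deff = V_st / V_srs = 463.547/306.061 = 1.5146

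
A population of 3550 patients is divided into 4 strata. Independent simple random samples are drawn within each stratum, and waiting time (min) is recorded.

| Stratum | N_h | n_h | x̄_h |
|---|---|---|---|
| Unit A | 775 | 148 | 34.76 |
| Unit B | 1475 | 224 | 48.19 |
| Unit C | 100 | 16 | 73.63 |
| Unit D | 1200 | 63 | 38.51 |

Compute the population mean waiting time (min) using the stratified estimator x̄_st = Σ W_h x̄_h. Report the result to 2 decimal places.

N = Σ N_h = 3550. Stratum weights W_h = N_h/N.
x̄_st = (775·34.76 + 1475·48.19 + 100·73.63 + 1200·38.51) / 3550 = 42.7026

x̄_st ≈ 42.70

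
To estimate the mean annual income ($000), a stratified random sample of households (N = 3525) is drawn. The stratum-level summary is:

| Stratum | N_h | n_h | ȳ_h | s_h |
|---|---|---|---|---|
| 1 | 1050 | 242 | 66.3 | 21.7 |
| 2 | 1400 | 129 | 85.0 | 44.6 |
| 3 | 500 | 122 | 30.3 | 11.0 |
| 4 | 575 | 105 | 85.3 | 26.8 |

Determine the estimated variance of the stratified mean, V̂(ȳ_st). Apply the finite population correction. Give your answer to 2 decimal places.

V̂(ȳ_st) = Σ W_h² (1 − n_h/N_h) s_h²/n_h, with W_h = N_h/N and N = 3525:
  stratum 1: (1050/3525)²·(1 − 242/1050)·21.7²/242 = 0.132858
  stratum 2: (1400/3525)²·(1 − 129/1400)·44.6²/129 = 2.20818
  stratum 3: (500/3525)²·(1 − 122/500)·11.0²/122 = 0.0150858
  stratum 4: (575/3525)²·(1 − 105/575)·26.8²/105 = 0.148774
V̂(ȳ_st) = 2.5049

V̂(ȳ_st) ≈ 2.50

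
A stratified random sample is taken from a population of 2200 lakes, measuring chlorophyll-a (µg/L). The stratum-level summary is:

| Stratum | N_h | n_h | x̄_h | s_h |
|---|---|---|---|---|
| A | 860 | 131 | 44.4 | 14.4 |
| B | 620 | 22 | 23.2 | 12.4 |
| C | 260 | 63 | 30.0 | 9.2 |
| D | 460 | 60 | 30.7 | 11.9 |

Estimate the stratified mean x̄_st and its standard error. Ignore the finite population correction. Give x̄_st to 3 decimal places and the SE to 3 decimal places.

x̄_st ≈ 33.859, SE ≈ 0.959

x̄_st = Σ W_h x̄_h = (860·44.4 + 620·23.2 + 260·30.0 + 460·30.7)/2200 = 33.85909
V̂(x̄_st) = Σ W_h² s_h²/n_h, with W_h = N_h/N and N = 2200:
  stratum A: (860/2200)²·14.4²/131 = 0.241883
  stratum B: (620/2200)²·12.4²/22 = 0.555084
  stratum C: (260/2200)²·9.2²/63 = 0.0187645
  stratum D: (460/2200)²·11.9²/60 = 0.103184
V̂(x̄_st) = 0.918916
SE(x̄_st) = √0.918916 = 0.958601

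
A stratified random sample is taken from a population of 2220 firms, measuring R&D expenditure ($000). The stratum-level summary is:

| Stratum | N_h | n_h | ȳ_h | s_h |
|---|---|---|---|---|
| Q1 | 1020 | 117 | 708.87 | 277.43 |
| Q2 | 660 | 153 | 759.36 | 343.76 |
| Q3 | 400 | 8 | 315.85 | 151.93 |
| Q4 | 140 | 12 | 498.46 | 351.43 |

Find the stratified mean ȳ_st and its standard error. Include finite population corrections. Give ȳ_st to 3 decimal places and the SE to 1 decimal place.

ȳ_st ≈ 639.797, SE ≈ 17.5

ȳ_st = Σ W_h ȳ_h = (1020·708.87 + 660·759.36 + 400·315.85 + 140·498.46)/2220 = 639.79703
V̂(ȳ_st) = Σ W_h² (1 − n_h/N_h) s_h²/n_h, with W_h = N_h/N and N = 2220:
  stratum Q1: (1020/2220)²·(1 − 117/1020)·277.43²/117 = 122.943
  stratum Q2: (660/2220)²·(1 − 153/660)·343.76²/153 = 52.4403
  stratum Q3: (400/2220)²·(1 − 8/400)·151.93²/8 = 91.7988
  stratum Q4: (140/2220)²·(1 − 12/140)·351.43²/12 = 37.4221
V̂(ȳ_st) = 304.604
SE(ȳ_st) = √304.604 = 17.4529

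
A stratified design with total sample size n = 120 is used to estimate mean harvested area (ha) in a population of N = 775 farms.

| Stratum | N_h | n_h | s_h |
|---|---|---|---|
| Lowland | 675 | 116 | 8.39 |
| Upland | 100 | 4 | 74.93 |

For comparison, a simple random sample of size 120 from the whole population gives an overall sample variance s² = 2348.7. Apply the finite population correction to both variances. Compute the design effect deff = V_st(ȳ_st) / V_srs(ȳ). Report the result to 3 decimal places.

V̂(ȳ_st) = Σ W_h² (1 − n_h/N_h) s_h²/n_h, with W_h = N_h/N and N = 775:
  stratum Lowland: (675/775)²·(1 − 116/675)·8.39²/116 = 0.381222
  stratum Upland: (100/775)²·(1 − 4/100)·74.93²/4 = 22.4347
V_st = 22.8159
V_srs = (1 − 120/775)·2348.7/120 = 16.5419
deff = V_st / V_srs = 22.8159/16.5419 = 1.3793

deff ≈ 1.379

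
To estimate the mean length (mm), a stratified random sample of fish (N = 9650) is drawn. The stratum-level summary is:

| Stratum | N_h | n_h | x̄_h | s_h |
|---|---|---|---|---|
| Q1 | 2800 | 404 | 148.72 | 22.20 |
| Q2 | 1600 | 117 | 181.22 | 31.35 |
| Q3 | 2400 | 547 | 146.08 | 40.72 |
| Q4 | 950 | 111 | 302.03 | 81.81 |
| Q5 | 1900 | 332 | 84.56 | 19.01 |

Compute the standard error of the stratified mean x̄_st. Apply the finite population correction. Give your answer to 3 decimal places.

V̂(x̄_st) = Σ W_h² (1 − n_h/N_h) s_h²/n_h, with W_h = N_h/N and N = 9650:
  stratum Q1: (2800/9650)²·(1 − 404/2800)·22.20²/404 = 0.087885
  stratum Q2: (1600/9650)²·(1 − 117/1600)·31.35²/117 = 0.21404
  stratum Q3: (2400/9650)²·(1 − 547/2400)·40.72²/547 = 0.144764
  stratum Q4: (950/9650)²·(1 − 111/950)·81.81²/111 = 0.516084
  stratum Q5: (1900/9650)²·(1 − 332/1900)·19.01²/332 = 0.0348234
V̂(x̄_st) = 0.997597
SE(x̄_st) = √0.997597 = 0.998798

SE(x̄_st) ≈ 0.999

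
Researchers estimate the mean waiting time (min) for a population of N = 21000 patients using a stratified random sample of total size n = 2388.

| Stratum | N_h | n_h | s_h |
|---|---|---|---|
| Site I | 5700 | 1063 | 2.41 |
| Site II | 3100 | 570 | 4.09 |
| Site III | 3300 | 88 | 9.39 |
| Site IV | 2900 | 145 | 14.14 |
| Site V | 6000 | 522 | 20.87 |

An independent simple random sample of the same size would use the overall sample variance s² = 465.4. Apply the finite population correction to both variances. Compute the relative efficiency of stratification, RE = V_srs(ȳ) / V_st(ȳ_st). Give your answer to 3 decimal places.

V̂(ȳ_st) = Σ W_h² (1 − n_h/N_h) s_h²/n_h, with W_h = N_h/N and N = 21000:
  stratum Site I: (5700/21000)²·(1 − 1063/5700)·2.41²/1063 = 0.000327472
  stratum Site II: (3100/21000)²·(1 − 570/3100)·4.09²/570 = 0.000521934
  stratum Site III: (3300/21000)²·(1 − 88/3300)·9.39²/88 = 0.0240824
  stratum Site IV: (2900/21000)²·(1 − 145/2900)·14.14²/145 = 0.0249811
  stratum Site V: (6000/21000)²·(1 − 522/6000)·20.87²/522 = 0.0621884
V_st = 0.112101
V_srs = (1 − 2388/21000)·465.4/2388 = 0.172729
Relative efficiency = V_srs / V_st = 0.172729/0.112101 = 1.5408

RE ≈ 1.541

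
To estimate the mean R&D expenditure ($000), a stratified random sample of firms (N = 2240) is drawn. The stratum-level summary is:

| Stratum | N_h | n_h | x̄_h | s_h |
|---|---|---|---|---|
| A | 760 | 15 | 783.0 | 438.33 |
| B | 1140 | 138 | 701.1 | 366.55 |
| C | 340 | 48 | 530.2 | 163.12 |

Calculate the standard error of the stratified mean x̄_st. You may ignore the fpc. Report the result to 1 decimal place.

SE(x̄_st) ≈ 41.7

V̂(x̄_st) = Σ W_h² s_h²/n_h, with W_h = N_h/N and N = 2240:
  stratum A: (760/2240)²·438.33²/15 = 1474.49
  stratum B: (1140/2240)²·366.55²/138 = 252.174
  stratum C: (340/2240)²·163.12²/48 = 12.7713
V̂(x̄_st) = 1739.44
SE(x̄_st) = √1739.44 = 41.7066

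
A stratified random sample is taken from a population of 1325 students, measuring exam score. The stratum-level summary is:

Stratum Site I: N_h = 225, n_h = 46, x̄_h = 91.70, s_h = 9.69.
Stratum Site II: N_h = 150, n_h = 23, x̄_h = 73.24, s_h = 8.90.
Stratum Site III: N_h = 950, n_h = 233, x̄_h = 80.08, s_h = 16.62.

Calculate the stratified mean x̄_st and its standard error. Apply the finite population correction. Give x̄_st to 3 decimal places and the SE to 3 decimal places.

x̄_st ≈ 81.279, SE ≈ 0.738

x̄_st = Σ W_h x̄_h = (225·91.70 + 150·73.24 + 950·80.08)/1325 = 81.27887
V̂(x̄_st) = Σ W_h² (1 − n_h/N_h) s_h²/n_h, with W_h = N_h/N and N = 1325:
  stratum Site I: (225/1325)²·(1 − 46/225)·9.69²/46 = 0.0468267
  stratum Site II: (150/1325)²·(1 − 23/150)·8.90²/23 = 0.0373693
  stratum Site III: (950/1325)²·(1 − 233/950)·16.62²/233 = 0.459957
V̂(x̄_st) = 0.544153
SE(x̄_st) = √0.544153 = 0.737667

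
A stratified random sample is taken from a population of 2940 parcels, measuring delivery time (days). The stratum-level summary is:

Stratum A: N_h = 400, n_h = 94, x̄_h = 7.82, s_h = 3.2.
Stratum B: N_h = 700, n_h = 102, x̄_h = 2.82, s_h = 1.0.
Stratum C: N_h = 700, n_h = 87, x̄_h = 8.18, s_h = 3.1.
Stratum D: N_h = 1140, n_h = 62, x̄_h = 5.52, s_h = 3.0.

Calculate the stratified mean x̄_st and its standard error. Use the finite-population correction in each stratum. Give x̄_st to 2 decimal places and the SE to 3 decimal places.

x̄_st = Σ W_h x̄_h = (400·7.82 + 700·2.82 + 700·8.18 + 1140·5.52)/2940 = 5.82340
V̂(x̄_st) = Σ W_h² (1 − n_h/N_h) s_h²/n_h, with W_h = N_h/N and N = 2940:
  stratum A: (400/2940)²·(1 − 94/400)·3.2²/94 = 0.00154262
  stratum B: (700/2940)²·(1 − 102/700)·1.0²/102 = 0.000474793
  stratum C: (700/2940)²·(1 − 87/700)·3.1²/87 = 0.00548363
  stratum D: (1140/2940)²·(1 − 62/1140)·3.0²/62 = 0.0206386
V̂(x̄_st) = 0.0281396
SE(x̄_st) = √0.0281396 = 0.167749

x̄_st ≈ 5.82, SE ≈ 0.168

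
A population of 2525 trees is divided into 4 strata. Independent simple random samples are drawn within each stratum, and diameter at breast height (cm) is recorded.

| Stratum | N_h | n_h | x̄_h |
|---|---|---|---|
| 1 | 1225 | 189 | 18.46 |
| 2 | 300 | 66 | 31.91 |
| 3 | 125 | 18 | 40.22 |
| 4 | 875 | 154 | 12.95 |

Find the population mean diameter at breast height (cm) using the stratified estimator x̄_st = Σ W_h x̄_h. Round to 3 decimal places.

x̄_st ≈ 19.226

N = Σ N_h = 2525. Stratum weights W_h = N_h/N.
x̄_st = (1225·18.46 + 300·31.91 + 125·40.22 + 875·12.95) / 2525 = 19.22584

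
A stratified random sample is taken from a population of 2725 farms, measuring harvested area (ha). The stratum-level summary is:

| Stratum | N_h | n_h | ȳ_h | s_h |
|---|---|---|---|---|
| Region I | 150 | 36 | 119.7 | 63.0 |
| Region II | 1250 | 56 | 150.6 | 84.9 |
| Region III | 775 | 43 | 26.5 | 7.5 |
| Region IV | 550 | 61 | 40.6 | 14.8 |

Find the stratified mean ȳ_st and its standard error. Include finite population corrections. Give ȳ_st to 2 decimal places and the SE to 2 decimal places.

ȳ_st = Σ W_h ȳ_h = (150·119.7 + 1250·150.6 + 775·26.5 + 550·40.6)/2725 = 91.40275
V̂(ȳ_st) = Σ W_h² (1 − n_h/N_h) s_h²/n_h, with W_h = N_h/N and N = 2725:
  stratum Region I: (150/2725)²·(1 − 36/150)·63.0²/36 = 0.253888
  stratum Region II: (1250/2725)²·(1 − 56/1250)·84.9²/56 = 25.8707
  stratum Region III: (775/2725)²·(1 − 43/775)·7.5²/43 = 0.0999387
  stratum Region IV: (550/2725)²·(1 − 61/550)·14.8²/61 = 0.130057
V̂(ȳ_st) = 26.3546
SE(ȳ_st) = √26.3546 = 5.13367

ȳ_st ≈ 91.40, SE ≈ 5.13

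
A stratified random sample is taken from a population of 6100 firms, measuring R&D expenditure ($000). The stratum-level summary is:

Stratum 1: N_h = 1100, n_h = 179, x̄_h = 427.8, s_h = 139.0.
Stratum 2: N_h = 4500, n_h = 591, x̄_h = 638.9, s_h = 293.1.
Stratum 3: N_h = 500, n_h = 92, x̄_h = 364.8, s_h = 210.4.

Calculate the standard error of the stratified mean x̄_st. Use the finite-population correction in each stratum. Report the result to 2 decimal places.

V̂(x̄_st) = Σ W_h² (1 − n_h/N_h) s_h²/n_h, with W_h = N_h/N and N = 6100:
  stratum 1: (1100/6100)²·(1 − 179/1100)·139.0²/179 = 2.93879
  stratum 2: (4500/6100)²·(1 − 591/4500)·293.1²/591 = 68.7168
  stratum 3: (500/6100)²·(1 − 92/500)·210.4²/92 = 2.638
V̂(x̄_st) = 74.2935
SE(x̄_st) = √74.2935 = 8.61937

SE(x̄_st) ≈ 8.62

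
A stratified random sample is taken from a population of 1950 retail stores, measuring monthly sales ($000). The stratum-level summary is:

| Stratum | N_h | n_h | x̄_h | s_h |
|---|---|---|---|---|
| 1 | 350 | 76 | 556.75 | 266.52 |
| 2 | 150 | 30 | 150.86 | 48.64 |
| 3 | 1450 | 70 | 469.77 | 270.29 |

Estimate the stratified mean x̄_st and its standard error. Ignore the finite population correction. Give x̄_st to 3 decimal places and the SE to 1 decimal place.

x̄_st = Σ W_h x̄_h = (350·556.75 + 150·150.86 + 1450·469.77)/1950 = 460.85026
V̂(x̄_st) = Σ W_h² s_h²/n_h, with W_h = N_h/N and N = 1950:
  stratum 1: (350/1950)²·266.52²/76 = 30.1101
  stratum 2: (150/1950)²·48.64²/30 = 0.466637
  stratum 3: (1450/1950)²·270.29²/70 = 577.07
V̂(x̄_st) = 607.647
SE(x̄_st) = √607.647 = 24.6505

x̄_st ≈ 460.850, SE ≈ 24.7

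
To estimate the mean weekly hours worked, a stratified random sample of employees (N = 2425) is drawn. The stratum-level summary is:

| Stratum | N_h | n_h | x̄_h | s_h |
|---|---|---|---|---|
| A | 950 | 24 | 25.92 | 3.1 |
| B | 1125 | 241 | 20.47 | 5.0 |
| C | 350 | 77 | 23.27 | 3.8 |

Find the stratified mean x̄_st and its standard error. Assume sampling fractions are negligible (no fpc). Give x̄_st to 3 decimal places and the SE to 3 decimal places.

x̄_st ≈ 23.009, SE ≈ 0.296

x̄_st = Σ W_h x̄_h = (950·25.92 + 1125·20.47 + 350·23.27)/2425 = 23.00918
V̂(x̄_st) = Σ W_h² s_h²/n_h, with W_h = N_h/N and N = 2425:
  stratum A: (950/2425)²·3.1²/24 = 0.061452
  stratum B: (1125/2425)²·5.0²/241 = 0.0223257
  stratum C: (350/2425)²·3.8²/77 = 0.00390651
V̂(x̄_st) = 0.0876842
SE(x̄_st) = √0.0876842 = 0.296115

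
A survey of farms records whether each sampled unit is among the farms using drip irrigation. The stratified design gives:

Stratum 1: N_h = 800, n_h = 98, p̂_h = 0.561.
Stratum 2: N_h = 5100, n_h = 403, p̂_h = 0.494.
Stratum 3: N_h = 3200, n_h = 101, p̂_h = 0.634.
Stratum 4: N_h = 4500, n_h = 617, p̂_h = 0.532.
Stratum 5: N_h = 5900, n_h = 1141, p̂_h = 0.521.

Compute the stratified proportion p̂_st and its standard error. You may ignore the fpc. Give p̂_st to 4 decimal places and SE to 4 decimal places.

p̂_st ≈ 0.5367, SE ≈ 0.0123

N = 19500; stratum weights W_h = N_h/N.
p̂_st = Σ W_h p̂_h = (800·0.561 + 5100·0.494 + 3200·0.634 + 4500·0.532 + 5900·0.521)/19500 = 0.53666
V̂(p̂_st) = Σ W_h² p̂_h(1−p̂_h)/(n_h−1):
  stratum 1: (800/19500)²·0.561·0.439/97 = 4.27333e-06
  stratum 2: (5100/19500)²·0.494·0.506/402 = 4.25327e-05
  stratum 3: (3200/19500)²·0.634·0.366/100 = 6.24886e-05
  stratum 4: (4500/19500)²·0.532·0.468/616 = 2.15245e-05
  stratum 5: (5900/19500)²·0.521·0.479/1140 = 2.00403e-05
V̂(p̂_st) = 0.000150859; SE = √V̂ = 0.0122825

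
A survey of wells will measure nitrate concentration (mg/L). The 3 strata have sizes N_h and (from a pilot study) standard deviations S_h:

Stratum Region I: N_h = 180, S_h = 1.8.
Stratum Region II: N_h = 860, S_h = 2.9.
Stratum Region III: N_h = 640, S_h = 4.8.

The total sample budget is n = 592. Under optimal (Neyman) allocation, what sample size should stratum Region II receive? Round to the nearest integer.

251

Neyman allocation: n_h = n · N_h S_h / Σ N_i S_i, with n = 592.
  stratum Region I: N_h·S_h = 180·1.8 = 324.00
  stratum Region II: N_h·S_h = 860·2.9 = 2494.00
  stratum Region III: N_h·S_h = 640·4.8 = 3072.00
Σ N_h S_h = 5890.00
n for stratum Region II = 592·2494.00/5890.00 = 250.670 → 251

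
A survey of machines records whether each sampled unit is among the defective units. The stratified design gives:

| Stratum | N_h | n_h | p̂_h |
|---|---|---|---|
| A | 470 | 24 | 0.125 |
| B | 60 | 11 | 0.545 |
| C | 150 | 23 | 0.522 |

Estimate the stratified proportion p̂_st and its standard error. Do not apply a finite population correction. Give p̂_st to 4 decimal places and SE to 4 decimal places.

p̂_st ≈ 0.2496, SE ≈ 0.0549

N = 680; stratum weights W_h = N_h/N.
p̂_st = Σ W_h p̂_h = (470·0.125 + 60·0.545 + 150·0.522)/680 = 0.24963
V̂(p̂_st) = Σ W_h² p̂_h(1−p̂_h)/(n_h−1):
  stratum A: (470/680)²·0.125·0.875/23 = 0.00227179
  stratum B: (60/680)²·0.545·0.455/10 = 0.00019306
  stratum C: (150/680)²·0.522·0.478/22 = 0.000551875
V̂(p̂_st) = 0.00301672; SE = √V̂ = 0.0549247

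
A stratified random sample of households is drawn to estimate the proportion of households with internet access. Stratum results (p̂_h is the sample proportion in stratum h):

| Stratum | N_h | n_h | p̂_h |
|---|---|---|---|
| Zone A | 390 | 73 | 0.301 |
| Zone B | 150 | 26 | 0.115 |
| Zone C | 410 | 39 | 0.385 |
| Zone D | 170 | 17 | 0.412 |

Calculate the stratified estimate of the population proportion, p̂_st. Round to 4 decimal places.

p̂_st ≈ 0.3237

N = 1120; stratum weights W_h = N_h/N.
p̂_st = Σ W_h p̂_h = (390·0.301 + 150·0.115 + 410·0.385 + 170·0.412)/1120 = 0.32369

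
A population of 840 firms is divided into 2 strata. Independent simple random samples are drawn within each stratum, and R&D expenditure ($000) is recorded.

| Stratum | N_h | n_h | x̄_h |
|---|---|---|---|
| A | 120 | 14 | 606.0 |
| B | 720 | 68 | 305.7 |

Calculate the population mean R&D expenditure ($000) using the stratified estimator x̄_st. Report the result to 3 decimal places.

N = Σ N_h = 840. Stratum weights W_h = N_h/N.
x̄_st = (120·606.0 + 720·305.7) / 840 = 348.60000

x̄_st ≈ 348.600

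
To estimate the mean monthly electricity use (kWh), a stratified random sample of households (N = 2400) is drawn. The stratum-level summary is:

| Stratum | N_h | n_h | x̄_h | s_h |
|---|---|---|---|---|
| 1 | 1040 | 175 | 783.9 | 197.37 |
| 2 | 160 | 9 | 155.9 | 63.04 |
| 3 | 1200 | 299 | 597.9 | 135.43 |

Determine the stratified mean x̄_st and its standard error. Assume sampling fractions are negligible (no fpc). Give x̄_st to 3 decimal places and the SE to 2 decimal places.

x̄_st = Σ W_h x̄_h = (1040·783.9 + 160·155.9 + 1200·597.9)/2400 = 649.03333
V̂(x̄_st) = Σ W_h² s_h²/n_h, with W_h = N_h/N and N = 2400:
  stratum 1: (1040/2400)²·197.37²/175 = 41.7992
  stratum 2: (160/2400)²·63.04²/9 = 1.96249
  stratum 3: (1200/2400)²·135.43²/299 = 15.3355
V̂(x̄_st) = 59.0973
SE(x̄_st) = √59.0973 = 7.68747

x̄_st ≈ 649.033, SE ≈ 7.69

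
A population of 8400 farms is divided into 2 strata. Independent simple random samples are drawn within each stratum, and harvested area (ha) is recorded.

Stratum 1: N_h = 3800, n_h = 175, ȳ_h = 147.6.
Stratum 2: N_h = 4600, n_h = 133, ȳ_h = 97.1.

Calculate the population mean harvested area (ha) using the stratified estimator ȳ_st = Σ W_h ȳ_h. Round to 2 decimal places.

ȳ_st ≈ 119.95

N = Σ N_h = 8400. Stratum weights W_h = N_h/N.
ȳ_st = (3800·147.6 + 4600·97.1) / 8400 = 119.9452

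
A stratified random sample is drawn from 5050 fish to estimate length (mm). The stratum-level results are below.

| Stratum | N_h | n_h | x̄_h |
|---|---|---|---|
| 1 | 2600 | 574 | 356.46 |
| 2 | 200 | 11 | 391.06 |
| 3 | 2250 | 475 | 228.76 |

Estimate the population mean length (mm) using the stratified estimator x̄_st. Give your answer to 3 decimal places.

x̄_st ≈ 300.934

N = Σ N_h = 5050. Stratum weights W_h = N_h/N.
x̄_st = (2600·356.46 + 200·391.06 + 2250·228.76) / 5050 = 300.93426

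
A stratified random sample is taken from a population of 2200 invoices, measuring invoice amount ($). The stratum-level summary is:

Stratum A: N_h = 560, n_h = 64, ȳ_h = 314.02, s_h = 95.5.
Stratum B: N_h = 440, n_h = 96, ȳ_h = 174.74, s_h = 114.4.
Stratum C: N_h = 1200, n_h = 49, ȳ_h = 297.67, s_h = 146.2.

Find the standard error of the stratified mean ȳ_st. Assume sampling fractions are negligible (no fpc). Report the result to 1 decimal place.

SE(ȳ_st) ≈ 12.0

V̂(ȳ_st) = Σ W_h² s_h²/n_h, with W_h = N_h/N and N = 2200:
  stratum A: (560/2200)²·95.5²/64 = 9.23331
  stratum B: (440/2200)²·114.4²/96 = 5.45307
  stratum C: (1200/2200)²·146.2²/49 = 129.782
V̂(ȳ_st) = 144.469
SE(ȳ_st) = √144.469 = 12.0195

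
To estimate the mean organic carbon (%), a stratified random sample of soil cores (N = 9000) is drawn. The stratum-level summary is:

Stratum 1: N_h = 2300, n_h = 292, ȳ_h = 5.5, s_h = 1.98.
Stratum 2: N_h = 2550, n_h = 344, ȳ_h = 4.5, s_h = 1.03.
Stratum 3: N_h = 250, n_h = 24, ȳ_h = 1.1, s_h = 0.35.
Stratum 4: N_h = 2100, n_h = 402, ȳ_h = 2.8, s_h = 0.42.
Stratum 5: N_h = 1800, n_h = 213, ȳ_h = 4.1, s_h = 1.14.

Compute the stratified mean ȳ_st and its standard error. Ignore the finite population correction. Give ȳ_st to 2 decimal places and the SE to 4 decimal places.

ȳ_st = Σ W_h ȳ_h = (2300·5.5 + 2550·4.5 + 250·1.1 + 2100·2.8 + 1800·4.1)/9000 = 4.18444
V̂(ȳ_st) = Σ W_h² s_h²/n_h, with W_h = N_h/N and N = 9000:
  stratum 1: (2300/9000)²·1.98²/292 = 0.000876836
  stratum 2: (2550/9000)²·1.03²/344 = 0.000247578
  stratum 3: (250/9000)²·0.35²/24 = 3.9384e-06
  stratum 4: (2100/9000)²·0.42²/402 = 2.38905e-05
  stratum 5: (1800/9000)²·1.14²/213 = 0.000244056
V̂(ȳ_st) = 0.0013963
SE(ȳ_st) = √0.0013963 = 0.0373671

ȳ_st ≈ 4.18, SE ≈ 0.0374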